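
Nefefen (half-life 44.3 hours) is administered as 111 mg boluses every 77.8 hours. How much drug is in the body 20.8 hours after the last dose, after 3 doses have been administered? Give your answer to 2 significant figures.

The 3 doses were given 176.4, 98.6, 20.8 hours ago.
Total = 111·(1/2)^(176.4/44.3) + 111·(1/2)^(98.6/44.3) + 111·(1/2)^(20.8/44.3)
      = 7.0249 + 23.731 + 80.164 ≈ 110.92 mg.

110 mg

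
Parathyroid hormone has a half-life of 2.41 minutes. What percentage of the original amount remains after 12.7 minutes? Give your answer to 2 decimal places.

2.59%

n = 12.7/2.41 ≈ 5.2697 half-lives.
Fraction remaining = (1/2)^5.2697 ≈ 0.025921, i.e. 2.5921%.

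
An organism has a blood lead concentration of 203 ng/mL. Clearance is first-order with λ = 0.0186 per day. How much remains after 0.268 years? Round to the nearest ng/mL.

33 ng/mL

t½ = ln 2 / λ = 0.69315 / 0.0186 ≈ 37.266 days.
Convert the elapsed time: 0.268 years = 97.82 days.
Number of half-lives: n = 97.82/37.266 ≈ 2.6249.
Remaining = 203 × (1/2)^2.6249 = 203 × 0.16211 ≈ 32.909 ng/mL.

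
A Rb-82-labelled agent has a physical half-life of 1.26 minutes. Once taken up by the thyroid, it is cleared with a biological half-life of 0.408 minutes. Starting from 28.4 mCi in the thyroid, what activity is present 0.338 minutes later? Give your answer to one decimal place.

1/t_eff = 1/t_phys + 1/t_biol = 1/1.26 + 1/0.408 = 3.2446 per minute.
t_eff = 1.26 × 0.408 / (1.26 + 0.408) ≈ 0.3082 minutes.
Remaining = 28.4 × (1/2)^(0.338/0.3082) = 28.4 × (1/2)^1.0967 ≈ 13.28 mCi.

13.3 mCi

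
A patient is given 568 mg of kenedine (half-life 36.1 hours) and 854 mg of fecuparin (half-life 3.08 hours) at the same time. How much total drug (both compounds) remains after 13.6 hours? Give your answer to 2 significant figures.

480 mg

kenedine: 568 × (1/2)^(13.6/36.1) = 568 × (1/2)^0.37673 ≈ 437.46 mg.
fecuparin: 854 × (1/2)^(13.6/3.08) = 854 × (1/2)^4.4156 ≈ 40.016 mg.
Total = 437.46 + 40.016 ≈ 477.48 mg.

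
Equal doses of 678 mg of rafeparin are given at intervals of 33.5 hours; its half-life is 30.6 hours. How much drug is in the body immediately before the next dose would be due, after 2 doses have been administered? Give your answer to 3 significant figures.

The 2 doses were given 67, 33.5 hours ago.
Total = 678·(1/2)^(67/30.6) + 678·(1/2)^(33.5/30.6)
      = 148.63 + 317.45 ≈ 466.08 mg.

466 mg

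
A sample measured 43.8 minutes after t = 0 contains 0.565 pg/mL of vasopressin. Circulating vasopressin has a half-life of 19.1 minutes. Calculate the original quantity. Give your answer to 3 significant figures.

2.77 pg/mL

Number of half-lives elapsed: n = 43.8/19.1 ≈ 2.2932.
A₀ = A × 2^n = 0.565 × 2^2.2932 = 0.565 × 4.9014 ≈ 2.7693 pg/mL.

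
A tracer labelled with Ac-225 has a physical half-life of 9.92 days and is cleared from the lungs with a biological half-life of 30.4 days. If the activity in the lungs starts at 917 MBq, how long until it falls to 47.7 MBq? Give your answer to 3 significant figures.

31.9 days

1/t_eff = 1/t_phys + 1/t_biol = 1/9.92 + 1/30.4 = 0.1337 per day.
t_eff = 9.92 × 30.4 / (9.92 + 30.4) ≈ 7.4794 days.
n = log₂(917/47.7) ≈ 4.2649; t = 4.2649 × 7.4794 ≈ 31.898 days.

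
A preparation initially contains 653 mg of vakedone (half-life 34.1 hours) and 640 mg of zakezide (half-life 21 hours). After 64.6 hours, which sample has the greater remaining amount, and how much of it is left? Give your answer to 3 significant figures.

vakedone: 653 × (1/2)^1.8944 ≈ 175.64 mg.
zakezide: 640 × (1/2)^3.0762 ≈ 75.885 mg.
Vakedone has more remaining, at ≈ 175.64 mg.

vakedone, 176 mg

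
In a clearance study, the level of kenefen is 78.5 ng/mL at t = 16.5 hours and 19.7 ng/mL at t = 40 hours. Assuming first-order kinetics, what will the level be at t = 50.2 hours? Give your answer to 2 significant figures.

Over Δt = 40 − 16.5 = 23.5 hours, the level fell by a factor of 78.5/19.7 ≈ 3.9848.
n = log₂(3.9848) ≈ 1.9945 half-lives, so t½ = 23.5/1.9945 ≈ 11.782 hours.
From t = 40 to t = 50.2: 19.7 × (1/2)^((50.2−40)/11.782) ≈ 10.811 ng/mL.

11 ng/mL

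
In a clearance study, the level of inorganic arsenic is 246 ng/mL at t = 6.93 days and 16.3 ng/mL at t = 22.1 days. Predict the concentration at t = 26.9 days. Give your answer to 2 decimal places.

Over Δt = 22.1 − 6.93 = 15.17 days, the level fell by a factor of 246/16.3 ≈ 15.092.
n = log₂(15.092) ≈ 3.9157 half-lives, so t½ = 15.17/3.9157 ≈ 3.8741 days.
From t = 22.1 to t = 26.9: 16.3 × (1/2)^((26.9−22.1)/3.8741) ≈ 6.9058 ng/mL.

6.91 ng/mL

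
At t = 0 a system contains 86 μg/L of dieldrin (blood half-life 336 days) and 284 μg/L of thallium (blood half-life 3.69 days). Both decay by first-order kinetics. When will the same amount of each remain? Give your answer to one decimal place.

6.4 days

Set 86·(1/2)^(t/336) = 284·(1/2)^(t/3.69).
Taking log₂: log₂(86/284) = t·(1/336 − 1/3.69).
log₂(0.30282) = -1.7235; 1/336 − 1/3.69 = -0.26803.
t = -1.7235 / -0.26803 ≈ 6.4303 days.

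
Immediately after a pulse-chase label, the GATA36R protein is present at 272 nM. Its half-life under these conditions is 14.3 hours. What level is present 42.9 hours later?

34 nM

Elapsed time is 3 half-lives (42.9/14.3).
Each half-life halves the amount: 272 × (1/2)^3 = 272/8 = 34 nM.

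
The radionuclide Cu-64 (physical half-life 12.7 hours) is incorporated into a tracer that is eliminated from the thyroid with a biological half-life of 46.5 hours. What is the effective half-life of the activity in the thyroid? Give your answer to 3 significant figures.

1/t_eff = 1/t_phys + 1/t_biol = 1/12.7 + 1/46.5 = 0.10025 per hour.
t_eff = 12.7 × 46.5 / (12.7 + 46.5) ≈ 9.9755 hours.

9.98 hours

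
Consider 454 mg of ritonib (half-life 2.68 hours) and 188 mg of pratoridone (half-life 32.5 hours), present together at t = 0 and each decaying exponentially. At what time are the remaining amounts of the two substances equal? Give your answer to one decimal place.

3.7 hours

Set 454·(1/2)^(t/2.68) = 188·(1/2)^(t/32.5).
Taking log₂: log₂(454/188) = t·(1/2.68 − 1/32.5).
log₂(2.4149) = 1.272; 1/2.68 − 1/32.5 = 0.34237.
t = 1.272 / 0.34237 ≈ 3.7152 hours.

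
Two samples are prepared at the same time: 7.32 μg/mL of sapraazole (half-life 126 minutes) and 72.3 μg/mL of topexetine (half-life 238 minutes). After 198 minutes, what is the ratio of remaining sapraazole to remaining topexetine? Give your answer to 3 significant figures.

0.0606

sapraazole: 7.32 × (1/2)^(198/126) = 7.32 × (1/2)^1.5714 ≈ 2.463 μg/mL.
topexetine: 72.3 × (1/2)^(198/238) = 72.3 × (1/2)^0.83193 ≈ 40.616 μg/mL.
Ratio ≈ 2.463 / 40.616 ≈ 0.06064.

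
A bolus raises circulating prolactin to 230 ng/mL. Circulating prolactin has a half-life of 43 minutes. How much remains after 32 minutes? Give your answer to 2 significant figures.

Number of half-lives: n = 32/43 ≈ 0.74419.
Remaining = 230 × (1/2)^0.74419 = 230 × 0.597 ≈ 137.31 ng/mL.

140 ng/mL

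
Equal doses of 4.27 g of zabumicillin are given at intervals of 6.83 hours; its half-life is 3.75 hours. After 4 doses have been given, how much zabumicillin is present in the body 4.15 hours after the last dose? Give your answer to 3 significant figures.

2.75 g

The 4 doses were given 24.64, 17.81, 10.98, 4.15 hours ago.
Total = 4.27·(1/2)^(24.64/3.75) + 4.27·(1/2)^(17.81/3.75) + 4.27·(1/2)^(10.98/3.75) + 4.27·(1/2)^(4.15/3.75)
      = 0.044922 + 0.15876 + 0.56106 + 1.9828 ≈ 2.7476 g.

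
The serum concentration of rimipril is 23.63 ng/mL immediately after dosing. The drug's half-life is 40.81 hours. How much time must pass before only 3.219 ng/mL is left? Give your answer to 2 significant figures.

Fraction remaining = 3.219/23.63 ≈ 0.13623.
n = log₂(23.63/3.219) = ln(7.3408)/ln 2 ≈ 2.8759 half-lives.
t = n × t½ = 2.8759 × 40.81 ≈ 117.37 hours.

120 hours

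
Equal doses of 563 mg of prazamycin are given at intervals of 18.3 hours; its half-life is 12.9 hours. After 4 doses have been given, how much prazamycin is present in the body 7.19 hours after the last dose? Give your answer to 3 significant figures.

The 4 doses were given 62.09, 43.79, 25.49, 7.19 hours ago.
Total = 563·(1/2)^(62.09/12.9) + 563·(1/2)^(43.79/12.9) + 563·(1/2)^(25.49/12.9) + 563·(1/2)^(7.19/12.9)
      = 20.026 + 53.535 + 143.11 + 382.58 ≈ 599.26 mg.

599 mg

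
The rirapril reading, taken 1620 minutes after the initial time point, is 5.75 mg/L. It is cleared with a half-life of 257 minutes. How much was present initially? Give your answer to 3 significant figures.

Number of half-lives elapsed: n = 1620/257 ≈ 6.3035.
A₀ = A × 2^n = 5.75 × 2^6.3035 = 5.75 × 78.985 ≈ 454.16 mg/L.

454 mg/L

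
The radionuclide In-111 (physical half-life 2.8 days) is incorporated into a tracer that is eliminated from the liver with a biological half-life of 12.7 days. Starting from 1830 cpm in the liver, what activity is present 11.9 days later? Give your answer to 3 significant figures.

1/t_eff = 1/t_phys + 1/t_biol = 1/2.8 + 1/12.7 = 0.43588 per day.
t_eff = 2.8 × 12.7 / (2.8 + 12.7) ≈ 2.2942 days.
Remaining = 1830 × (1/2)^(11.9/2.2942) = 1830 × (1/2)^5.187 ≈ 50.235 cpm.

50.2 cpm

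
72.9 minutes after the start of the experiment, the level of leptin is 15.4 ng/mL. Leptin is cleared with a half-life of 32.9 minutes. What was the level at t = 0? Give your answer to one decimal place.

71.5 ng/mL

Number of half-lives elapsed: n = 72.9/32.9 ≈ 2.2158.
A₀ = A × 2^n = 15.4 × 2^2.2158 = 15.4 × 4.6454 ≈ 71.539 ng/mL.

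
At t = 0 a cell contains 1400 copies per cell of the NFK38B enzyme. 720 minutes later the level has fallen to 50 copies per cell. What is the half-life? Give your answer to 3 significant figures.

150 minutes

A/A₀ = 50/1400 ≈ 0.035714.
n = log₂(28) ≈ 4.8074 half-lives elapsed in 720 minutes.
t½ = 720/4.8074 ≈ 149.77 minutes.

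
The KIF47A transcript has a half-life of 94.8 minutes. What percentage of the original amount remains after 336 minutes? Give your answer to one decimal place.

n = 336/94.8 ≈ 3.5443 half-lives.
Fraction remaining = (1/2)^3.5443 ≈ 0.085715, i.e. 8.5715%.

8.6%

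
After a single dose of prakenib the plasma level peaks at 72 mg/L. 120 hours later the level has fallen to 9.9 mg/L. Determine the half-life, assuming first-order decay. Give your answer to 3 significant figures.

41.9 hours

A/A₀ = 9.9/72 ≈ 0.1375.
n = log₂(7.2727) ≈ 2.8625 half-lives elapsed in 120 hours.
t½ = 120/2.8625 ≈ 41.921 hours.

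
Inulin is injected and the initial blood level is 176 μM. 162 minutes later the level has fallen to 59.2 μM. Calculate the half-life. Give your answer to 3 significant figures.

103 minutes

A/A₀ = 59.2/176 ≈ 0.33636.
n = log₂(2.973) ≈ 1.5719 half-lives elapsed in 162 minutes.
t½ = 162/1.5719 ≈ 103.06 minutes.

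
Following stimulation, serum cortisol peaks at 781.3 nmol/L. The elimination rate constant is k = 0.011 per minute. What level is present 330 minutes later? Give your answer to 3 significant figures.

t½ = ln 2 / k = 0.69315 / 0.011 ≈ 63.013 minutes.
Number of half-lives: n = 330/63.013 ≈ 5.237.
Remaining = 781.3 × (1/2)^5.237 = 781.3 × 0.026516 ≈ 20.717 nmol/L.

20.7 nmol/L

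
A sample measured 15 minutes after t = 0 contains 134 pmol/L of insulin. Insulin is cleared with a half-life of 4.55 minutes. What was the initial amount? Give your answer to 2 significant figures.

1300 pmol/L

Number of half-lives elapsed: n = 15/4.55 ≈ 3.2967.
A₀ = A × 2^n = 134 × 2^3.2967 = 134 × 9.8267 ≈ 1316.8 pmol/L.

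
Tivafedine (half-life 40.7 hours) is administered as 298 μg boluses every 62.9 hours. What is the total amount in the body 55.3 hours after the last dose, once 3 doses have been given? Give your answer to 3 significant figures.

170 μg

The 3 doses were given 181.1, 118.2, 55.3 hours ago.
Total = 298·(1/2)^(181.1/40.7) + 298·(1/2)^(118.2/40.7) + 298·(1/2)^(55.3/40.7)
      = 13.638 + 39.808 + 116.2 ≈ 169.64 μg.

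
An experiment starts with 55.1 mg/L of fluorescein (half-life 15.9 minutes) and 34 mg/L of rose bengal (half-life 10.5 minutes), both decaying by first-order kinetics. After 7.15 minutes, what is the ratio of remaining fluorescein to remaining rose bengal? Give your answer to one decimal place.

1.9

fluorescein: 55.1 × (1/2)^(7.15/15.9) = 55.1 × (1/2)^0.44969 ≈ 40.344 mg/L.
rose bengal: 34 × (1/2)^(7.15/10.5) = 34 × (1/2)^0.68095 ≈ 21.208 mg/L.
Ratio ≈ 40.344 / 21.208 ≈ 1.9024.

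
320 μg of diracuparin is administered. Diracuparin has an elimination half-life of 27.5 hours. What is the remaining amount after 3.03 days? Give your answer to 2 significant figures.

51 μg

Convert the elapsed time: 3.03 days = 72.72 hours.
Number of half-lives: n = 72.72/27.5 ≈ 2.6444.
Remaining = 320 × (1/2)^2.6444 = 320 × 0.15994 ≈ 51.182 μg.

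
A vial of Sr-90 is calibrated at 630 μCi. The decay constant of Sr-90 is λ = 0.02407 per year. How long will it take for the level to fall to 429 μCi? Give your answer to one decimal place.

t½ = ln 2 / λ = 0.69315 / 0.02407 ≈ 28.797 years.
Fraction remaining = 429/630 ≈ 0.68095.
n = log₂(630/429) = ln(1.4685)/ln 2 ≈ 0.55437 half-lives.
t = n × t½ = 0.55437 × 28.797 ≈ 15.964 years.

16.0 years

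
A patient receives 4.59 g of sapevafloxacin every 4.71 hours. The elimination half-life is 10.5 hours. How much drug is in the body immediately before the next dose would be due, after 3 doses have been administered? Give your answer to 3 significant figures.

The 3 doses were given 14.13, 9.42, 4.71 hours ago.
Total = 4.59·(1/2)^(14.13/10.5) + 4.59·(1/2)^(9.42/10.5) + 4.59·(1/2)^(4.71/10.5)
      = 1.806 + 2.4646 + 3.3634 ≈ 7.634 g.

7.63 g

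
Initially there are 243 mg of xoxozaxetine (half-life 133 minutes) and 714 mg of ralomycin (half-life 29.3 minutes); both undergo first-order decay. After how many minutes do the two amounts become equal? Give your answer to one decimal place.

58.4 minutes

Set 243·(1/2)^(t/133) = 714·(1/2)^(t/29.3).
Taking log₂: log₂(243/714) = t·(1/133 − 1/29.3).
log₂(0.34034) = -1.555; 1/133 − 1/29.3 = -0.026611.
t = -1.555 / -0.026611 ≈ 58.433 minutes.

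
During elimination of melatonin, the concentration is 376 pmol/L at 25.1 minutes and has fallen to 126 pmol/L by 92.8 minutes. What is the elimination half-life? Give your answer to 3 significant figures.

Over Δt = 92.8 − 25.1 = 67.7 minutes, the level fell by a factor of 376/126 ≈ 2.9841.
n = log₂(2.9841) ≈ 1.5773 half-lives, so t½ = 67.7/1.5773 ≈ 42.921 minutes.

42.9 minutes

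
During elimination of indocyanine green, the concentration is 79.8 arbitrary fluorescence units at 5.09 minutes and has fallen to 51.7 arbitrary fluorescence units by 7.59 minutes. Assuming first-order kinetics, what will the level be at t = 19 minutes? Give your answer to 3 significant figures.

Over Δt = 7.59 − 5.09 = 2.5 minutes, the level fell by a factor of 79.8/51.7 ≈ 1.5435.
n = log₂(1.5435) ≈ 0.62622 half-lives, so t½ = 2.5/0.62622 ≈ 3.9922 minutes.
From t = 7.59 to t = 19: 51.7 × (1/2)^((19−7.59)/3.9922) ≈ 7.1305 arbitrary fluorescence units.

7.13 arbitrary fluorescence units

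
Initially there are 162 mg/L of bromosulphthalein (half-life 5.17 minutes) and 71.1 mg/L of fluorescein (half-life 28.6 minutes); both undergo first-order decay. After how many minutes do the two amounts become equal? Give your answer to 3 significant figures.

7.50 minutes

Set 162·(1/2)^(t/5.17) = 71.1·(1/2)^(t/28.6).
Taking log₂: log₂(162/71.1) = t·(1/5.17 − 1/28.6).
log₂(2.2785) = 1.1881; 1/5.17 − 1/28.6 = 0.15846.
t = 1.1881 / 0.15846 ≈ 7.4977 minutes.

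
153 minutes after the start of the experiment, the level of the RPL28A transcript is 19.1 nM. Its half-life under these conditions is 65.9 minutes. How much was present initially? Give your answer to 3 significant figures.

Number of half-lives elapsed: n = 153/65.9 ≈ 2.3217.
A₀ = A × 2^n = 19.1 × 2^2.3217 = 19.1 × 4.9992 ≈ 95.485 nM.

95.5 nM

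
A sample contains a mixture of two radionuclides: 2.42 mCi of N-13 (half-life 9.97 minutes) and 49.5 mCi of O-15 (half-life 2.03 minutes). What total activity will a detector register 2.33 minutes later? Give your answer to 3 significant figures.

N-13: 2.42 × (1/2)^(2.33/9.97) = 2.42 × (1/2)^0.2337 ≈ 2.0581 mCi.
O-15: 49.5 × (1/2)^(2.33/2.03) = 49.5 × (1/2)^1.1478 ≈ 22.34 mCi.
Total = 2.0581 + 22.34 ≈ 24.398 mCi.

24.4 mCi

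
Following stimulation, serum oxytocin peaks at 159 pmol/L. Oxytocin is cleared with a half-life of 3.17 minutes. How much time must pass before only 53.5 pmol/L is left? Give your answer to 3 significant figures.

4.98 minutes

Fraction remaining = 53.5/159 ≈ 0.33648.
n = log₂(159/53.5) = ln(2.972)/ln 2 ≈ 1.5714 half-lives.
t = n × t½ = 1.5714 × 3.17 ≈ 4.9814 minutes.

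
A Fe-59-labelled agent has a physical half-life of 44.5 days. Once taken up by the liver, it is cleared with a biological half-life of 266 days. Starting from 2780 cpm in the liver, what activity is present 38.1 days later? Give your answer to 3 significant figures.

1390 cpm

1/t_eff = 1/t_phys + 1/t_biol = 1/44.5 + 1/266 = 0.026231 per day.
t_eff = 44.5 × 266 / (44.5 + 266) ≈ 38.122 days.
Remaining = 2780 × (1/2)^(38.1/38.122) = 2780 × (1/2)^0.99941 ≈ 1390.6 cpm.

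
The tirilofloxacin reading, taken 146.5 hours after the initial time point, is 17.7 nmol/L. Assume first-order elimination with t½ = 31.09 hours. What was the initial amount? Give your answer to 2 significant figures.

Number of half-lives elapsed: n = 146.5/31.09 ≈ 4.7121.
A₀ = A × 2^n = 17.7 × 2^4.7121 = 17.7 × 26.211 ≈ 463.94 nmol/L.

460 nmol/L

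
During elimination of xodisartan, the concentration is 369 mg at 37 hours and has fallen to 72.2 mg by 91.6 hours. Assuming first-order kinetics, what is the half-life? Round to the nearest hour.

Over Δt = 91.6 − 37 = 54.6 hours, the level fell by a factor of 369/72.2 ≈ 5.1108.
n = log₂(5.1108) ≈ 2.3536 half-lives, so t½ = 54.6/2.3536 ≈ 23.199 hours.

23 hours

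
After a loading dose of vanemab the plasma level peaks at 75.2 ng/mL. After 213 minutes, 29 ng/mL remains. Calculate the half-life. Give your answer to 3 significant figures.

155 minutes

A/A₀ = 29/75.2 ≈ 0.38564.
n = log₂(2.5931) ≈ 1.3747 half-lives elapsed in 213 minutes.
t½ = 213/1.3747 ≈ 154.95 minutes.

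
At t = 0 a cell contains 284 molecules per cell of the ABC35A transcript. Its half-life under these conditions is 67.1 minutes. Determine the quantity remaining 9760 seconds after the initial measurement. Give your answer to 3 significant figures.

52.9 molecules per cell

Convert the elapsed time: 9760 seconds = 162.667 minutes.
Number of half-lives: n = 162.667/67.1 ≈ 2.4242.
Remaining = 284 × (1/2)^2.4242 = 284 × 0.18631 ≈ 52.911 molecules per cell.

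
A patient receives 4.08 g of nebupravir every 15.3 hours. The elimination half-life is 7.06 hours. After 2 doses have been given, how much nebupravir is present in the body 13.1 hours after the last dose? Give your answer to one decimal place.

1.4 g

The 2 doses were given 28.4, 13.1 hours ago.
Total = 4.08·(1/2)^(28.4/7.06) + 4.08·(1/2)^(13.1/7.06)
      = 0.25103 + 1.1274 ≈ 1.3785 g.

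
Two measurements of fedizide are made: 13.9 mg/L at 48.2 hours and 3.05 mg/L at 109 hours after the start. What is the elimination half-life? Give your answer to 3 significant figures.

Over Δt = 109 − 48.2 = 60.8 hours, the level fell by a factor of 13.9/3.05 ≈ 4.5574.
n = log₂(4.5574) ≈ 2.1882 half-lives, so t½ = 60.8/2.1882 ≈ 27.785 hours.

27.8 hours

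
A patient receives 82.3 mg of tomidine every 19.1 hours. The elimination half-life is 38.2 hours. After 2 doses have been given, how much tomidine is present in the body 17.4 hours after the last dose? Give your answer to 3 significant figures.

102 mg

The 2 doses were given 36.5, 17.4 hours ago.
Total = 82.3·(1/2)^(36.5/38.2) + 82.3·(1/2)^(17.4/38.2)
      = 42.439 + 60.018 ≈ 102.46 mg.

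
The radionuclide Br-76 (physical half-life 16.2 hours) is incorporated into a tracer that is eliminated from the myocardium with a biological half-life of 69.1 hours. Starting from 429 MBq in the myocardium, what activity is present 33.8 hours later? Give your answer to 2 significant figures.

1/t_eff = 1/t_phys + 1/t_biol = 1/16.2 + 1/69.1 = 0.0762 per hour.
t_eff = 16.2 × 69.1 / (16.2 + 69.1) ≈ 13.123 hours.
Remaining = 429 × (1/2)^(33.8/13.123) = 429 × (1/2)^2.5756 ≈ 71.967 MBq.

72 MBq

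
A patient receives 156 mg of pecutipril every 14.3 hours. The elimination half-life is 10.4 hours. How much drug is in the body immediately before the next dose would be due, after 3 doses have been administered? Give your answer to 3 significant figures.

The 3 doses were given 42.9, 28.6, 14.3 hours ago.
Total = 156·(1/2)^(42.9/10.4) + 156·(1/2)^(28.6/10.4) + 156·(1/2)^(14.3/10.4)
      = 8.9408 + 23.19 + 60.146 ≈ 92.277 mg.

92.3 mg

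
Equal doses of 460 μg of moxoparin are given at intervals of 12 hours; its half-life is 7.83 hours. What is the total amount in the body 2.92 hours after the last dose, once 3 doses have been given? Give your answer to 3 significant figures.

The 3 doses were given 26.92, 14.92, 2.92 hours ago.
Total = 460·(1/2)^(26.92/7.83) + 460·(1/2)^(14.92/7.83) + 460·(1/2)^(2.92/7.83)
      = 42.442 + 122.79 + 355.22 ≈ 520.45 μg.

520 μg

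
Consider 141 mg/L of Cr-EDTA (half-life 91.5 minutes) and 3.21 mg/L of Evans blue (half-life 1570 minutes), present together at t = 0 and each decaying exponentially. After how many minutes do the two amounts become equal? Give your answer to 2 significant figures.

Set 141·(1/2)^(t/91.5) = 3.21·(1/2)^(t/1570).
Taking log₂: log₂(141/3.21) = t·(1/91.5 − 1/1570).
log₂(43.925) = 5.457; 1/91.5 − 1/1570 = 0.010292.
t = 5.457 / 0.010292 ≈ 530.21 minutes.

530 minutes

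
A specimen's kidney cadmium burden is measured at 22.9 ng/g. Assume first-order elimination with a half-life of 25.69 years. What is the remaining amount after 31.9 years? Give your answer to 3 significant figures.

Number of half-lives: n = 31.9/25.69 ≈ 1.2417.
Remaining = 22.9 × (1/2)^1.2417 = 22.9 × 0.42287 ≈ 9.6836 ng/g.

9.68 ng/g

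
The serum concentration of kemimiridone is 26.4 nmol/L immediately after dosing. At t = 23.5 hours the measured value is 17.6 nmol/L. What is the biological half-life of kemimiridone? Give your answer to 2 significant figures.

A/A₀ = 17.6/26.4 ≈ 0.66667.
n = log₂(1.5) ≈ 0.58496 half-lives elapsed in 23.5 hours.
t½ = 23.5/0.58496 ≈ 40.174 hours.

40 hours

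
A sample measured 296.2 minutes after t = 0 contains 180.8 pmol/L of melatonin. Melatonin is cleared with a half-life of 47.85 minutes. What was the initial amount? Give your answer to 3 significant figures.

13200 pmol/L

Number of half-lives elapsed: n = 296.2/47.85 ≈ 6.1902.
A₀ = A × 2^n = 180.8 × 2^6.1902 = 180.8 × 73.018 ≈ 13202 pmol/L.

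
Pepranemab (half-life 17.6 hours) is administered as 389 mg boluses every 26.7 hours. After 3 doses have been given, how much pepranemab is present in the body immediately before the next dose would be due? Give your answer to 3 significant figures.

200 mg

The 3 doses were given 80.1, 53.4, 26.7 hours ago.
Total = 389·(1/2)^(80.1/17.6) + 389·(1/2)^(53.4/17.6) + 389·(1/2)^(26.7/17.6)
      = 16.593 + 47.489 + 135.92 ≈ 200 mg.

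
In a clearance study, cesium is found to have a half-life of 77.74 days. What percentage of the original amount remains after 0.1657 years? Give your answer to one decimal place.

58.3%

0.1657 years = 60.4805 days.
n = 60.4805/77.74 ≈ 0.77798 half-lives.
Fraction remaining = (1/2)^0.77798 ≈ 0.58318, i.e. 58.318%.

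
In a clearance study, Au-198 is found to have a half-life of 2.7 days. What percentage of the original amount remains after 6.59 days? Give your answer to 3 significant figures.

18.4%

n = 6.59/2.7 ≈ 2.4407 half-lives.
Fraction remaining = (1/2)^2.4407 ≈ 0.18419, i.e. 18.419%.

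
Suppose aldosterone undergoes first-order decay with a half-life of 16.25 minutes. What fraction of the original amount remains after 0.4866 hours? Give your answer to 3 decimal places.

0.288

0.4866 hours = 29.196 minutes.
n = 29.196/16.25 ≈ 1.7967 half-lives.
Fraction remaining = (1/2)^1.7967 ≈ 0.28784.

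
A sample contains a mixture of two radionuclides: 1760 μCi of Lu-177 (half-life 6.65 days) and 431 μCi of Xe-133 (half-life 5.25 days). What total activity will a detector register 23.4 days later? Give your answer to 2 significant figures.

170 μCi

Lu-177: 1760 × (1/2)^(23.4/6.65) = 1760 × (1/2)^3.5188 ≈ 153.55 μCi.
Xe-133: 431 × (1/2)^(23.4/5.25) = 431 × (1/2)^4.4571 ≈ 19.622 μCi.
Total = 153.55 + 19.622 ≈ 173.17 μCi.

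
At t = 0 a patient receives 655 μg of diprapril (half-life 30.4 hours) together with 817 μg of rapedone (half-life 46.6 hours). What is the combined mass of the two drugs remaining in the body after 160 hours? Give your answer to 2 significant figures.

diprapril: 655 × (1/2)^(160/30.4) = 655 × (1/2)^5.2632 ≈ 17.056 μg.
rapedone: 817 × (1/2)^(160/46.6) = 817 × (1/2)^3.4335 ≈ 75.621 μg.
Total = 17.056 + 75.621 ≈ 92.677 μg.

93 μg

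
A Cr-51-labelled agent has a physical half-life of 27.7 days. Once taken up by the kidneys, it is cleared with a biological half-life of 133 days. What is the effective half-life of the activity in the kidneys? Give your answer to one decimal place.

1/t_eff = 1/t_phys + 1/t_biol = 1/27.7 + 1/133 = 0.04362 per day.
t_eff = 27.7 × 133 / (27.7 + 133) ≈ 22.925 days.

22.9 days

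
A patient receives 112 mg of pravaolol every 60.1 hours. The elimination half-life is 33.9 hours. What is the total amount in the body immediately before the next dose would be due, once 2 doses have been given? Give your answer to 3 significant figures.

The 2 doses were given 120.2, 60.1 hours ago.
Total = 112·(1/2)^(120.2/33.9) + 112·(1/2)^(60.1/33.9)
      = 9.5907 + 32.774 ≈ 42.365 mg.

42.4 mg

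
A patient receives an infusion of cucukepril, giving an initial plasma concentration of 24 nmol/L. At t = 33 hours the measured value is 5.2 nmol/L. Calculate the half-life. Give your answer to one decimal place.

15.0 hours

A/A₀ = 5.2/24 ≈ 0.21667.
n = log₂(4.6154) ≈ 2.2065 half-lives elapsed in 33 hours.
t½ = 33/2.2065 ≈ 14.956 hours.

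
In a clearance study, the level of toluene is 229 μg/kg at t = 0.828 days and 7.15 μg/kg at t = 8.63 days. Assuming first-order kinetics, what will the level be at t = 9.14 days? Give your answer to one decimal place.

Over Δt = 8.63 − 0.828 = 7.802 days, the level fell by a factor of 229/7.15 ≈ 32.028.
n = log₂(32.028) ≈ 5.0013 half-lives, so t½ = 7.802/5.0013 ≈ 1.56 days.
From t = 8.63 to t = 9.14: 7.15 × (1/2)^((9.14−8.63)/1.56) ≈ 5.7002 μg/kg.

5.7 μg/kg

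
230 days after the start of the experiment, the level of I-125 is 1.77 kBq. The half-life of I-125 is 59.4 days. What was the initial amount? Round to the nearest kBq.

Number of half-lives elapsed: n = 230/59.4 ≈ 3.8721.
A₀ = A × 2^n = 1.77 × 2^3.8721 = 1.77 × 14.642 ≈ 25.917 kBq.

26 kBq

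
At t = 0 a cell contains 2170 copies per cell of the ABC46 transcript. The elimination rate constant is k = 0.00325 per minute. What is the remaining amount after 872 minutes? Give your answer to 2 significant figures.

130 copies per cell

t½ = ln 2 / k = 0.69315 / 0.00325 ≈ 213.28 minutes.
Number of half-lives: n = 872/213.28 ≈ 4.0886.
Remaining = 2170 × (1/2)^4.0886 = 2170 × 0.058777 ≈ 127.55 copies per cell.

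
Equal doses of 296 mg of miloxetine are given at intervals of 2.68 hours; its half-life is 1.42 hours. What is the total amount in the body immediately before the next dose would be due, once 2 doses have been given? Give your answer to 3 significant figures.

102 mg

The 2 doses were given 5.36, 2.68 hours ago.
Total = 296·(1/2)^(5.36/1.42) + 296·(1/2)^(2.68/1.42)
      = 21.628 + 80.011 ≈ 101.64 mg.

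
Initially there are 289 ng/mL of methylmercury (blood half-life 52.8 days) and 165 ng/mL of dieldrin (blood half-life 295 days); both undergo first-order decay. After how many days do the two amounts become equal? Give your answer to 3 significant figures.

52.0 days

Set 289·(1/2)^(t/52.8) = 165·(1/2)^(t/295).
Taking log₂: log₂(289/165) = t·(1/52.8 − 1/295).
log₂(1.7515) = 0.8086; 1/52.8 − 1/295 = 0.01555.
t = 0.8086 / 0.01555 ≈ 52.002 days.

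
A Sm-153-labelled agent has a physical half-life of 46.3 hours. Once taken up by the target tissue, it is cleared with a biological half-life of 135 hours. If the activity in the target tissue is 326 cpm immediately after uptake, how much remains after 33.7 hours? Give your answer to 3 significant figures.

166 cpm

1/t_eff = 1/t_phys + 1/t_biol = 1/46.3 + 1/135 = 0.029006 per hour.
t_eff = 46.3 × 135 / (46.3 + 135) ≈ 34.476 hours.
Remaining = 326 × (1/2)^(33.7/34.476) = 326 × (1/2)^0.97749 ≈ 165.56 cpm.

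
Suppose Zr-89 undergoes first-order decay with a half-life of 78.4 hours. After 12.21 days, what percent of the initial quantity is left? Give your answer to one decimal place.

7.5%

12.21 days = 293.04 hours.
n = 293.04/78.4 ≈ 3.7378 half-lives.
Fraction remaining = (1/2)^3.7378 ≈ 0.074959, i.e. 7.4959%.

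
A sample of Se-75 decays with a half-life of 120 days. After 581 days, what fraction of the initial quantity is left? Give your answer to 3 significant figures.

0.0349

n = 581/120 ≈ 4.8417 half-lives.
Fraction remaining = (1/2)^4.8417 ≈ 0.034875.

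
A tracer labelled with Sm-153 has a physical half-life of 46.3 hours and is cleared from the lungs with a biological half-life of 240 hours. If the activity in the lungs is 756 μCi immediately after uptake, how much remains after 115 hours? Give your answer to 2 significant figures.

97 μCi

1/t_eff = 1/t_phys + 1/t_biol = 1/46.3 + 1/240 = 0.025765 per hour.
t_eff = 46.3 × 240 / (46.3 + 240) ≈ 38.812 hours.
Remaining = 756 × (1/2)^(115/38.812) = 756 × (1/2)^2.963 ≈ 96.957 μCi.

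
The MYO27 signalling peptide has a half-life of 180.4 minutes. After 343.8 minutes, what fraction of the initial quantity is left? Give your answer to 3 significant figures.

n = 343.8/180.4 ≈ 1.9058 half-lives.
Fraction remaining = (1/2)^1.9058 ≈ 0.26687.

0.267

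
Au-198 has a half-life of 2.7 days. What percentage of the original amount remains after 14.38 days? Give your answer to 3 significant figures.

2.49%

n = 14.38/2.7 ≈ 5.3259 half-lives.
Fraction remaining = (1/2)^5.3259 ≈ 0.024931, i.e. 2.4931%.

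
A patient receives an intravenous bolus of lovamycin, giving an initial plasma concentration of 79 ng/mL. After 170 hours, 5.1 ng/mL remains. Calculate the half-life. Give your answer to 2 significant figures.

A/A₀ = 5.1/79 ≈ 0.064557.
n = log₂(15.49) ≈ 3.9533 half-lives elapsed in 170 hours.
t½ = 170/3.9533 ≈ 43.002 hours.

43 hours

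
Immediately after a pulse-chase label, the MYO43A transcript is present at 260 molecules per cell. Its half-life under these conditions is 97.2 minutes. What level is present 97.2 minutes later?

Elapsed time is 1 half-life (97.2/97.2).
Each half-life halves the amount: 260 × (1/2)^1 = 260/2 = 130 molecules per cell.

130 molecules per cell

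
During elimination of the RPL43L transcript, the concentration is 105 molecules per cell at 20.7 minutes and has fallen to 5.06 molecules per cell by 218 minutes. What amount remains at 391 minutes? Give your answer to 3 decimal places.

0.354 molecules per cell

Over Δt = 218 − 20.7 = 197.3 minutes, the level fell by a factor of 105/5.06 ≈ 20.751.
n = log₂(20.751) ≈ 4.3751 half-lives, so t½ = 197.3/4.3751 ≈ 45.096 minutes.
From t = 218 to t = 391: 5.06 × (1/2)^((391−218)/45.096) ≈ 0.35426 molecules per cell.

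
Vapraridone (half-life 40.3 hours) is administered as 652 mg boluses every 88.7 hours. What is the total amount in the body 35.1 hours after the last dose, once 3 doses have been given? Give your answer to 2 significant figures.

450 mg

The 3 doses were given 212.5, 123.8, 35.1 hours ago.
Total = 652·(1/2)^(212.5/40.3) + 652·(1/2)^(123.8/40.3) + 652·(1/2)^(35.1/40.3)
      = 16.863 + 77.535 + 356.5 ≈ 450.9 mg.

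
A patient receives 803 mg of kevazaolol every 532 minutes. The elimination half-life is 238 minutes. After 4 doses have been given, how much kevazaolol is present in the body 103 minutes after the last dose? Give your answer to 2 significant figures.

The 4 doses were given 1699, 1167, 635, 103 minutes ago.
Total = 803·(1/2)^(1699/238) + 803·(1/2)^(1167/238) + 803·(1/2)^(635/238) + 803·(1/2)^(103/238)
      = 5.6986 + 26.832 + 126.34 + 594.89 ≈ 753.76 mg.

750 mg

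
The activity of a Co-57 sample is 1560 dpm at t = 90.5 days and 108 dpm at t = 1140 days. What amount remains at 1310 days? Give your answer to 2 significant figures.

Over Δt = 1140 − 90.5 = 1049.5 days, the level fell by a factor of 1560/108 ≈ 14.444.
n = log₂(14.444) ≈ 3.8524 half-lives, so t½ = 1049.5/3.8524 ≈ 272.42 days.
From t = 1140 to t = 1310: 108 × (1/2)^((1310−1140)/272.42) ≈ 70.077 dpm.

70 dpm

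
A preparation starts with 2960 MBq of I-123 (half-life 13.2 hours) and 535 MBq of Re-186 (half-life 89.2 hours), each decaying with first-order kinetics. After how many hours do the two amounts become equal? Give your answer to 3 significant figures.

Set 2960·(1/2)^(t/13.2) = 535·(1/2)^(t/89.2).
Taking log₂: log₂(2960/535) = t·(1/13.2 − 1/89.2).
log₂(5.5327) = 2.468; 1/13.2 − 1/89.2 = 0.064547.
t = 2.468 / 0.064547 ≈ 38.236 hours.

38.2 hours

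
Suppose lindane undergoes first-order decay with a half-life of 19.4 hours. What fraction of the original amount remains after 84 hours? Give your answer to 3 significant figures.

0.0497

n = 84/19.4 ≈ 4.3299 half-lives.
Fraction remaining = (1/2)^4.3299 ≈ 0.049725.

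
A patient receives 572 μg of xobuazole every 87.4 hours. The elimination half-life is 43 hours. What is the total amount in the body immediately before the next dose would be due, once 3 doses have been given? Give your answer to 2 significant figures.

180 μg

The 3 doses were given 262.2, 174.8, 87.4 hours ago.
Total = 572·(1/2)^(262.2/43) + 572·(1/2)^(174.8/43) + 572·(1/2)^(87.4/43)
      = 8.3524 + 34.172 + 139.81 ≈ 182.33 μg.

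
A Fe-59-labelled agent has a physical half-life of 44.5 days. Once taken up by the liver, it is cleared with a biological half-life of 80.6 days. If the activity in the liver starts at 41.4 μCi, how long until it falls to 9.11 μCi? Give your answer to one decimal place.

62.6 days

1/t_eff = 1/t_phys + 1/t_biol = 1/44.5 + 1/80.6 = 0.034879 per day.
t_eff = 44.5 × 80.6 / (44.5 + 80.6) ≈ 28.671 days.
n = log₂(41.4/9.11) ≈ 2.1841; t = 2.1841 × 28.671 ≈ 62.62 days.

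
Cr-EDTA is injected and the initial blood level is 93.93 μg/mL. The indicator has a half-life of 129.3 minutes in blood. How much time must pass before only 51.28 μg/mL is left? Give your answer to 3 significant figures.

Fraction remaining = 51.28/93.93 ≈ 0.54594.
n = log₂(93.93/51.28) = ln(1.8317)/ln 2 ≈ 0.87319 half-lives.
t = n × t½ = 0.87319 × 129.3 ≈ 112.9 minutes.

113 minutes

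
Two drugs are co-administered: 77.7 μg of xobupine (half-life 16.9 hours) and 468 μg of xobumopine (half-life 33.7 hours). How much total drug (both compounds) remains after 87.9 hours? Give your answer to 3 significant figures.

78.9 μg

xobupine: 77.7 × (1/2)^(87.9/16.9) = 77.7 × (1/2)^5.2012 ≈ 2.1121 μg.
xobumopine: 468 × (1/2)^(87.9/33.7) = 468 × (1/2)^2.6083 ≈ 76.748 μg.
Total = 2.1121 + 76.748 ≈ 78.86 μg.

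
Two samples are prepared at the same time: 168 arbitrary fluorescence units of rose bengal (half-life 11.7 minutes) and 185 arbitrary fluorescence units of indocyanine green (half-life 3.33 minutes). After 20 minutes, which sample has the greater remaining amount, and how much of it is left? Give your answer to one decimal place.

rose bengal, 51.4 arbitrary fluorescence units

rose bengal: 168 × (1/2)^1.7094 ≈ 51.372 arbitrary fluorescence units.
indocyanine green: 185 × (1/2)^6.006 ≈ 2.8786 arbitrary fluorescence units.
Rose bengal has more remaining, at ≈ 51.372 arbitrary fluorescence units.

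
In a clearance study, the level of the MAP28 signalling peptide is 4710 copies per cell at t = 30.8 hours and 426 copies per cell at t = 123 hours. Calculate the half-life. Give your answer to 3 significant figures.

Over Δt = 123 − 30.8 = 92.2 hours, the level fell by a factor of 4710/426 ≈ 11.056.
n = log₂(11.056) ≈ 3.4668 half-lives, so t½ = 92.2/3.4668 ≈ 26.595 hours.

26.6 hours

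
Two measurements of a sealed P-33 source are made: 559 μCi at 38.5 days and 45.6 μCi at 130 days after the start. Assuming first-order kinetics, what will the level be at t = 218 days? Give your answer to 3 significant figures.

4.09 μCi

Over Δt = 130 − 38.5 = 91.5 days, the level fell by a factor of 559/45.6 ≈ 12.259.
n = log₂(12.259) ≈ 3.6157 half-lives, so t½ = 91.5/3.6157 ≈ 25.306 days.
From t = 130 to t = 218: 45.6 × (1/2)^((218−130)/25.306) ≈ 4.094 μCi.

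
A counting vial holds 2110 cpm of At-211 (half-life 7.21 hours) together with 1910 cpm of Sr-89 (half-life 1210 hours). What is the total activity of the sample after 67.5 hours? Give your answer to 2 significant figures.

At-211: 2110 × (1/2)^(67.5/7.21) = 2110 × (1/2)^9.362 ≈ 3.2066 cpm.
Sr-89: 1910 × (1/2)^(67.5/1210) = 1910 × (1/2)^0.055785 ≈ 1837.6 cpm.
Total = 3.2066 + 1837.6 ≈ 1840.8 cpm.

1800 cpm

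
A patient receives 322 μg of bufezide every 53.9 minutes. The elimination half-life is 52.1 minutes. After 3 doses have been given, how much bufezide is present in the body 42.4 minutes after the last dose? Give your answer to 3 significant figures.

316 μg

The 3 doses were given 150.2, 96.3, 42.4 minutes ago.
Total = 322·(1/2)^(150.2/52.1) + 322·(1/2)^(96.3/52.1) + 322·(1/2)^(42.4/52.1)
      = 43.653 + 89.421 + 183.18 ≈ 316.25 μg.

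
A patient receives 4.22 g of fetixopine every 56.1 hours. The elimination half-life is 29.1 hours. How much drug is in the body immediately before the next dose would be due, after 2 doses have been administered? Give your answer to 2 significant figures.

1.4 g

The 2 doses were given 112.2, 56.1 hours ago.
Total = 4.22·(1/2)^(112.2/29.1) + 4.22·(1/2)^(56.1/29.1)
      = 0.2915 + 1.1091 ≈ 1.4006 g.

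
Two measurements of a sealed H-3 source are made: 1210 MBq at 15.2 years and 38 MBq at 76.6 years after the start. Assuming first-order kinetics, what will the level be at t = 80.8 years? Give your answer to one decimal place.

30.0 MBq

Over Δt = 76.6 − 15.2 = 61.4 years, the level fell by a factor of 1210/38 ≈ 31.842.
n = log₂(31.842) ≈ 4.9929 half-lives, so t½ = 61.4/4.9929 ≈ 12.298 years.
From t = 76.6 to t = 80.8: 38 × (1/2)^((80.8−76.6)/12.298) ≈ 29.99 MBq.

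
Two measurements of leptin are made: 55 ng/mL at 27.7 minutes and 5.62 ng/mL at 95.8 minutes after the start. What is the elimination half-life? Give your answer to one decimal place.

Over Δt = 95.8 − 27.7 = 68.1 minutes, the level fell by a factor of 55/5.62 ≈ 9.7865.
n = log₂(9.7865) ≈ 3.2908 half-lives, so t½ = 68.1/3.2908 ≈ 20.694 minutes.

20.7 minutes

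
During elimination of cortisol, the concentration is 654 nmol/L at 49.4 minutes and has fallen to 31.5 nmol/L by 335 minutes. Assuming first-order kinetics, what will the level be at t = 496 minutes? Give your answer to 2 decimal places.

5.70 nmol/L

Over Δt = 335 − 49.4 = 285.6 minutes, the level fell by a factor of 654/31.5 ≈ 20.762.
n = log₂(20.762) ≈ 4.3759 half-lives, so t½ = 285.6/4.3759 ≈ 65.267 minutes.
From t = 335 to t = 496: 31.5 × (1/2)^((496−335)/65.267) ≈ 5.6981 nmol/L.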